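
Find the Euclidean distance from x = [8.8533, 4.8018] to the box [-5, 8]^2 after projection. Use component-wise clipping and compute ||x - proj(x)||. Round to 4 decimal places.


Project each component onto [-5, 8].
clip(8.8533) = 8.0, clip(4.8018) = 4.8018
Projection = [8.0, 4.8018]
Squared diffs: [0.7281, 0.0]
Distance = sqrt(0.7281) = 0.8533


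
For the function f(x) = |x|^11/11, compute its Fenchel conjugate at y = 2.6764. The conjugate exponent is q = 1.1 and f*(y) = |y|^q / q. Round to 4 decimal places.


The conjugate exponent q satisfies 1/p + 1/q = 1.
p = 11, so q = 11/(11 - 1) = 1.1
|y|^q = 2.6764^1.1 = 2.9533
f*(2.6764) = 2.9533 / 1.1 = 2.6848


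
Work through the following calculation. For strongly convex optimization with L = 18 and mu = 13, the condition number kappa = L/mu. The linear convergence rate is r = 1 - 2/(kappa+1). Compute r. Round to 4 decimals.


Step 1: Compute the condition number.
kappa = L/mu = 18/13 = 1.3846
Step 2: Compute the convergence rate.
r = 1 - 2/(kappa + 1) = 1 - 2*mu/(L + mu) = (L - mu)/(L + mu) = 5/31 = 0.1613


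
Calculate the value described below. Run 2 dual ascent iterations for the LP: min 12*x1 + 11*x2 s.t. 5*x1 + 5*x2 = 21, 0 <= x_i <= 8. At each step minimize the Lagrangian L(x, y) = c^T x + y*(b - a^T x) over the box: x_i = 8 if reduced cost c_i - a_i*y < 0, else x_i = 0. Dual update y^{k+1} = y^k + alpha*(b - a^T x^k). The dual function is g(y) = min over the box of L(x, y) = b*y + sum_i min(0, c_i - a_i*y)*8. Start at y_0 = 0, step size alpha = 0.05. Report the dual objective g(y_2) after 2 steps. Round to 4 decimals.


Dual ascent for LP: min 12*x1 + 11*x2, 5*x1 + 5*x2 = 21, 0 <= x_i <= 8
Step 1: y^k = 0.0, reduced costs: (12.0, 11.0)
  x^k = (0.0, 0.0), subgradient = b - a^T x = 21.0
  y^{k+1} = 0.0 + 0.05*21.0 = 1.05
Step 2: y^k = 1.05, reduced costs: (6.75, 5.75)
  x^k = (0.0, 0.0), subgradient = b - a^T x = 21.0
  y^{k+1} = 1.05 + 0.05*21.0 = 2.1
Dual objective at y_2 = 2.1: reduced costs (1.5, 0.5), box minimizer x = (0.0, 0.0)
g(y_2) = b*y + (c1 - a1*y)*x1 + (c2 - a2*y)*x2 = 21*2.1 + 1.5*0.0 + 0.5*0.0 = 44.1 + 0.0 + 0.0 = 44.1


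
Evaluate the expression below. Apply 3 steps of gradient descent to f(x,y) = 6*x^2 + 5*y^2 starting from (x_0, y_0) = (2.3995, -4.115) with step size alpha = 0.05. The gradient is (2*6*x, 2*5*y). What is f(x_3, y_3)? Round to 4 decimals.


Gradient descent on f(x,y) = 6*x^2 + 5*y^2.
Starting point: (2.3995, -4.115), alpha = 0.05
Step 1: grad_x = 2*6*2.3995 = 28.794, grad_y = 2*5*-4.115 = -41.15
  x_1 = 2.3995 - 0.05*28.794 = 0.9598
  y_1 = -4.115 - 0.05*-41.15 = -2.0575
Step 2: grad_x = 2*6*0.9598 = 11.5176, grad_y = 2*5*-2.0575 = -20.575
  x_2 = 0.9598 - 0.05*11.5176 = 0.3839
  y_2 = -2.0575 - 0.05*-20.575 = -1.0288
Step 3: grad_x = 2*6*0.3839 = 4.607, grad_y = 2*5*-1.0288 = -10.2875
  x_3 = 0.3839 - 0.05*4.607 = 0.1536
  y_3 = -1.0288 - 0.05*-10.2875 = -0.5144
f(0.1536, -0.5144) = 6*0.1536^2 + 5*(-0.5144)^2 = 1.4644


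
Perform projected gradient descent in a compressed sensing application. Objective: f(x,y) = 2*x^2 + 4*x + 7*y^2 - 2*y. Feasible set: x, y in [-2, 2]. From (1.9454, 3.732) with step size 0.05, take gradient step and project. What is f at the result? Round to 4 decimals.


Step 1: Compute gradient at (1.9454, 3.732).
grad_x = 2*2*1.9454 + 4 = 11.7816
grad_y = 2*7*3.732 - 2 = 50.248
Step 2: Gradient step.
x_raw = 1.9454 - 0.05*11.7816 = 1.3563
y_raw = 3.732 - 0.05*50.248 = 1.2196
Step 3: Project onto [-2, 2].
x_proj = clip(1.3563) = 1.3563
y_proj = clip(1.2196) = 1.2196
Step 4: Evaluate f.
f(1.3563, 1.2196) = 17.0773


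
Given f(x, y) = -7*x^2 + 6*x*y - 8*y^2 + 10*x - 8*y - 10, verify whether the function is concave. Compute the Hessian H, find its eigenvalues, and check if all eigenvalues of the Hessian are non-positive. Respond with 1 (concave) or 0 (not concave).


The Hessian of f(x,y) = -7*x^2 + 6*x*y - 8*y^2 + 10*x - 8*y - 10 is:
H = [[-14, 6], [6, -16]]
Trace = -14 - 16 = -30
Determinant = -14*-16 - (6)^2 = 188
Discriminant = (-30)^2 - 4*188 = 148.0
Eigenvalues: lambda_1 = -21.0828, lambda_2 = -8.9172
The function is concave.

1


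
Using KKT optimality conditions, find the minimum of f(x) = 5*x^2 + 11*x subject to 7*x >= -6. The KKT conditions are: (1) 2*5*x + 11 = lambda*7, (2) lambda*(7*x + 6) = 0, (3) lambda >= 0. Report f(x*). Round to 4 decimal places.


Step 1: Try lambda = 0 (constraint inactive).
x_unc = -11/(2*5) = -1.1
Check: 7*-1.1 = -7.7 < -6 -- violated!
Step 2: Constraint must be active: 7*x = -6
x* = -6/7 = -0.8571 (rounded; the exact value -6/7 is used below)
lambda = (2*5*(-6/7) + 11)/7 = 0.3469
Step 3: Compute optimal value.
f(x*) = 5*(-6/7)^2 + 11*(-6/7) = -5.7551


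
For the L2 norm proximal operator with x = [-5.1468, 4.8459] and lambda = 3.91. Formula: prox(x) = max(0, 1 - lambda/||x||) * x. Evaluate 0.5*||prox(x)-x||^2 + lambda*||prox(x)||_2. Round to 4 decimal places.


Step 1: Compute ||x||.
||x|| = 7.0691
Step 2: Compute scaling factor.
scale = max(0, 1 - 3.91/7.0691) = 0.4469
Step 3: prox(x) = [-2.3, 2.1656]
||prox(x)|| = 3.1591
Step 4: Proximal objective.
0.5*||prox-x||^2 = 7.6441
lambda*||prox|| = 12.3521
Total = 19.9962


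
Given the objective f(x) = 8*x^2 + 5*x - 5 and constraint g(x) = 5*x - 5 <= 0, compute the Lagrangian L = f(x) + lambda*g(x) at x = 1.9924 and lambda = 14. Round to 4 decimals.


Step 1: Evaluate f(x).
f(1.9924) = 8*1.9924^2 + 5*1.9924 - 5 = 36.7193
Step 2: Evaluate g(x).
g(1.9924) = 5*1.9924 - 5 = 4.962
Step 3: Compute Lagrangian.
L = 36.7193 + 14*4.962 = 106.1873


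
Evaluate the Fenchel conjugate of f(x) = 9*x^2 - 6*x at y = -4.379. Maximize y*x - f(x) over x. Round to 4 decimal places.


f*(y) = sup_x {y*x - a*x^2 - b*x} = sup_x {(y-b)*x - a*x^2}
FOC: (y - b) - 2a*x = 0 => x* = (y - b)/(2a)
x* = (-4.379 + 6)/(2*9) = 0.0901
f*(-4.379) = (y-b)^2/(4a) = (-4.379 + 6)^2/(4*9)
= 2.6276/36 = 0.073


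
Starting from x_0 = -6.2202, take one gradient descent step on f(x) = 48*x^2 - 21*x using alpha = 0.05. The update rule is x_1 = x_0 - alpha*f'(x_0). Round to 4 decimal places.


We compute the gradient at x_0 and apply the update.
f'(x) = 96*x - 21
f'(-6.2202) = 96*-6.2202 - 21 = -618.1392
x_1 = -6.2202 - 0.05*-618.1392 = 24.6868


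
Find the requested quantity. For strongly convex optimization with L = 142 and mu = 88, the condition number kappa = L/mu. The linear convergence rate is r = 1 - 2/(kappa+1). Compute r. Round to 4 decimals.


Step 1: Compute the condition number.
kappa = L/mu = 142/88 = 1.6136
Step 2: Compute the convergence rate.
r = 1 - 2/(kappa + 1) = 1 - 2*mu/(L + mu) = (L - mu)/(L + mu) = 54/230 = 0.2348


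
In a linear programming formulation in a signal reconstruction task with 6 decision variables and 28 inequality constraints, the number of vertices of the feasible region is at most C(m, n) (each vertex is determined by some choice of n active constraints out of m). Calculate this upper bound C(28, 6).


Each vertex corresponds to some choice of n active constraints out of m, so the number of vertices is at most C(m, n) = m! / (n!(m-n)!).
m = 28, n = 6
Numerator: 28 * 27 * 26 * 25 * 24 * 23
Denominator: 6! = 720
C(28, 6) = 376740


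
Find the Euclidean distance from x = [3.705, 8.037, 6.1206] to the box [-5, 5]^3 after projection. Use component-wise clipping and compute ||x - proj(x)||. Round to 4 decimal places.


Project each component onto [-5, 5].
clip(3.705) = 3.705, clip(8.037) = 5.0, clip(6.1206) = 5.0
Projection = [3.705, 5.0, 5.0]
Squared diffs: [0.0, 9.2234, 1.2557]
Distance = sqrt(10.4791) = 3.2371


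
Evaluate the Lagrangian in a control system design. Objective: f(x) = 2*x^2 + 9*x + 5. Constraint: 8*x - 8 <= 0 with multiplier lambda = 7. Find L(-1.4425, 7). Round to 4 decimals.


Step 1: Evaluate f(x).
f(-1.4425) = 2*(-1.4425)^2 + 9*(-1.4425) + 5 = -3.8209
Step 2: Evaluate g(x).
g(-1.4425) = 8*-1.4425 - 8 = -19.54
Step 3: Compute Lagrangian.
L = -3.8209 + 7*-19.54 = -140.6009


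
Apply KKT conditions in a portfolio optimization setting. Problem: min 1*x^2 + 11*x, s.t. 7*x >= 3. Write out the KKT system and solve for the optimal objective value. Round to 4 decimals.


Step 1: Try lambda = 0 (constraint inactive).
x_unc = -11/(2*1) = -5.5
Check: 7*-5.5 = -38.5 < 3 -- violated!
Step 2: Constraint must be active: 7*x = 3
x* = 3/7 = 0.4286 (rounded; the exact value 3/7 is used below)
lambda = (2*1*(3/7) + 11)/7 = 1.6939
Step 3: Compute optimal value.
f(x*) = 1*(3/7)^2 + 11*(3/7) = 4.898


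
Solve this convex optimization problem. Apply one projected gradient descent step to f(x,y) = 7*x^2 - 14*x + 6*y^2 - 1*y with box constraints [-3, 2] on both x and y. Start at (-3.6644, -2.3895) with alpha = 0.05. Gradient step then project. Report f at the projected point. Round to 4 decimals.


Step 1: Compute gradient at (-3.6644, -2.3895).
grad_x = 2*7*-3.6644 - 14 = -65.3016
grad_y = 2*6*-2.3895 - 1 = -29.674
Step 2: Gradient step.
x_raw = -3.6644 - 0.05*-65.3016 = -0.3993
y_raw = -2.3895 - 0.05*-29.674 = -0.9058
Step 3: Project onto [-3, 2].
x_proj = clip(-0.3993) = -0.3993
y_proj = clip(-0.9058) = -0.9058
Step 4: Evaluate f.
f(-0.3993, -0.9058) = 12.5353


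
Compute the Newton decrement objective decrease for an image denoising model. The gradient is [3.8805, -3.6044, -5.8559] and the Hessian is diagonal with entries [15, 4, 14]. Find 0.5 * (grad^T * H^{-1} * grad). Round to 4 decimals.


Step 1: H is diagonal, so H^(-1) * g = [0.2587, -0.9011, -0.4183].
Step 2: g^T H^(-1) g = sum_i g_i^2 / H_ii
  = (3.8805)^2/15 + (-3.6044)^2/4 + (-5.8559)^2/14
  = 1.0039 + 3.2479 + 2.4494 = 6.7012
Step 3: Objective decrease = 0.5 * g^T H^(-1) g = 3.3506


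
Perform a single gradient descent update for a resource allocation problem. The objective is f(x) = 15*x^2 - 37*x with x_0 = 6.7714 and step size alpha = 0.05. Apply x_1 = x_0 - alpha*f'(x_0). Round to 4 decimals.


We compute the gradient at x_0 and apply the update.
f'(x) = 30*x - 37
f'(6.7714) = 30*6.7714 - 37 = 166.142
x_1 = 6.7714 - 0.05*166.142 = -1.5357


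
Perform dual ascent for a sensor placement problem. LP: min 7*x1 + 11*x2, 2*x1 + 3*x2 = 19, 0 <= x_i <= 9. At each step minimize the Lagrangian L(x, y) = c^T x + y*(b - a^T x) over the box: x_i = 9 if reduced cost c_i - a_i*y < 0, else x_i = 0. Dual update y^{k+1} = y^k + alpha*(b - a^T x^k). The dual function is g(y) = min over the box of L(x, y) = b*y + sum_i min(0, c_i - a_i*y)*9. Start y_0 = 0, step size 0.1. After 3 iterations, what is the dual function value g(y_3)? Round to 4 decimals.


Dual ascent for LP: min 7*x1 + 11*x2, 2*x1 + 3*x2 = 19, 0 <= x_i <= 9
Step 1: y^k = 0.0, reduced costs: (7.0, 11.0)
  x^k = (0.0, 0.0), subgradient = b - a^T x = 19.0
  y^{k+1} = 0.0 + 0.1*19.0 = 1.9
Step 2: y^k = 1.9, reduced costs: (3.2, 5.3)
  x^k = (0.0, 0.0), subgradient = b - a^T x = 19.0
  y^{k+1} = 1.9 + 0.1*19.0 = 3.8
Step 3: y^k = 3.8, reduced costs: (-0.6, -0.4)
  x^k = (9.0, 9.0), subgradient = b - a^T x = -26.0
  y^{k+1} = 3.8 + 0.1*-26.0 = 1.2
Dual objective at y_3 = 1.2: reduced costs (4.6, 7.4), box minimizer x = (0.0, 0.0)
g(y_3) = b*y + (c1 - a1*y)*x1 + (c2 - a2*y)*x2 = 19*1.2 + 4.6*0.0 + 7.4*0.0 = 22.8 + 0.0 + 0.0 = 22.8


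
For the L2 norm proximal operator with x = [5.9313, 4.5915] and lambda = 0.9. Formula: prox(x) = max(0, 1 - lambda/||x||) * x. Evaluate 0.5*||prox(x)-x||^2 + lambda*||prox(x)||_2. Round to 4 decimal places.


Step 1: Compute ||x||.
||x|| = 7.5008
Step 2: Compute scaling factor.
scale = max(0, 1 - 0.9/7.5008) = 0.88
Step 3: prox(x) = [5.2196, 4.0406]
||prox(x)|| = 6.6008
Step 4: Proximal objective.
0.5*||prox-x||^2 = 0.405
lambda*||prox|| = 5.9407
Total = 6.3457


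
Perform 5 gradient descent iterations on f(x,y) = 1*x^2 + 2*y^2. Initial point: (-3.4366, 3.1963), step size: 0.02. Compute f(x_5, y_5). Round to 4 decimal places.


Gradient descent on f(x,y) = 1*x^2 + 2*y^2.
Starting point: (-3.4366, 3.1963), alpha = 0.02
Step 1: grad_x = 2*1*-3.4366 = -6.8732, grad_y = 2*2*3.1963 = 12.7852
  x_1 = -3.4366 - 0.02*-6.8732 = -3.2991
  y_1 = 3.1963 - 0.02*12.7852 = 2.9406
Step 2: grad_x = 2*1*-3.2991 = -6.5983, grad_y = 2*2*2.9406 = 11.7624
  x_2 = -3.2991 - 0.02*-6.5983 = -3.1672
  y_2 = 2.9406 - 0.02*11.7624 = 2.7053
Step 3: grad_x = 2*1*-3.1672 = -6.3343, grad_y = 2*2*2.7053 = 10.8214
  x_3 = -3.1672 - 0.02*-6.3343 = -3.0405
  y_3 = 2.7053 - 0.02*10.8214 = 2.4889
Step 4: grad_x = 2*1*-3.0405 = -6.081, grad_y = 2*2*2.4889 = 9.9557
  x_4 = -3.0405 - 0.02*-6.081 = -2.9189
  y_4 = 2.4889 - 0.02*9.9557 = 2.2898
Step 5: grad_x = 2*1*-2.9189 = -5.8377, grad_y = 2*2*2.2898 = 9.1592
  x_5 = -2.9189 - 0.02*-5.8377 = -2.8021
  y_5 = 2.2898 - 0.02*9.1592 = 2.1066
f(-2.8021, 2.1066) = 1*(-2.8021)^2 + 2*2.1066^2 = 16.7275


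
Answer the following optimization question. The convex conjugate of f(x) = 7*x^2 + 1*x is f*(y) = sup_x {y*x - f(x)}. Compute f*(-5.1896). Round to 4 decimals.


f*(y) = sup_x {y*x - a*x^2 - b*x} = sup_x {(y-b)*x - a*x^2}
FOC: (y - b) - 2a*x = 0 => x* = (y - b)/(2a)
x* = (-5.1896 - 1)/(2*7) = -0.4421
f*(-5.1896) = (y-b)^2/(4a) = (-5.1896 - 1)^2/(4*7)
= 38.3111/28 = 1.3683


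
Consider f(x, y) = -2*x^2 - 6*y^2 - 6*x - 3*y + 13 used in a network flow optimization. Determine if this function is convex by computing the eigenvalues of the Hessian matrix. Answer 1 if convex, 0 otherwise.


The Hessian of f(x,y) = -2*x^2 - 6*y^2 - 6*x - 3*y + 13 is:
H = [[-4, 0], [0, -12]]
Trace = -4 - 12 = -16
Determinant = -4*-12 - (0)^2 = 48
Discriminant = (-16)^2 - 4*48 = 64.0
Eigenvalues: lambda_1 = -12.0, lambda_2 = -4.0
The function is not convex.

0


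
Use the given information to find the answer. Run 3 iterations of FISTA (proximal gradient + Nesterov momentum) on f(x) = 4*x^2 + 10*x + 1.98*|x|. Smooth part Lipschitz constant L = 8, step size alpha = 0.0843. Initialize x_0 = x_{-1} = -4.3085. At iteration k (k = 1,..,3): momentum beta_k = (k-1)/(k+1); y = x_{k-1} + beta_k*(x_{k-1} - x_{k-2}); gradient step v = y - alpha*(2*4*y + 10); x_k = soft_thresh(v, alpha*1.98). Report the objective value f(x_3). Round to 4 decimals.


FISTA on f(x) = 4*x^2 + 10*x + 1.98*|x|
L = 8, alpha = 0.0843
Iteration 1: beta = 0.0, y = -4.3085 + 0.0*(-4.3085 + 4.3085) = -4.3085
  grad(y) = -24.468, v = y - alpha*grad = -2.2458
  prox(v) = soft_thresh(-2.2458, 0.1669) = -2.0789
Iteration 2: beta = 0.3333, y = -2.0789 + 0.3333*(-2.0789 + 4.3085) = -1.3357
  grad(y) = -0.686, v = y - alpha*grad = -1.2779
  prox(v) = soft_thresh(-1.2779, 0.1669) = -1.111
Iteration 3: beta = 0.5, y = -1.111 + 0.5*(-1.111 + 2.0789) = -0.627
  grad(y) = 4.9837, v = y - alpha*grad = -1.0472
  prox(v) = soft_thresh(-1.0472, 0.1669) = -0.8803
f(x_3) = 4*(-0.8803)^2 + 10*(-0.8803) + 1.98*|-0.8803| = -3.9602


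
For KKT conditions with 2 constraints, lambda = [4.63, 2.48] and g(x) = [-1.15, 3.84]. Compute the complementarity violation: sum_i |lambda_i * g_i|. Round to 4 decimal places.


KKT complementary slackness check:
lambda_1 * g_1 = 4.63 * -1.15 = -5.3245
lambda_2 * g_2 = 2.48 * 3.84 = 9.5232
Total violation = 5.3245 + 9.5232 = 14.8477


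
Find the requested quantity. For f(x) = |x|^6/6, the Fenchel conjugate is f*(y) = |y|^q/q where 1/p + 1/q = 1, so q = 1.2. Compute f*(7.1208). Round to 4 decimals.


The conjugate exponent q satisfies 1/p + 1/q = 1.
p = 6, so q = 6/(6 - 1) = 1.2
|y|^q = 7.1208^1.2 = 10.5447
f*(7.1208) = 10.5447 / 1.2 = 8.7873


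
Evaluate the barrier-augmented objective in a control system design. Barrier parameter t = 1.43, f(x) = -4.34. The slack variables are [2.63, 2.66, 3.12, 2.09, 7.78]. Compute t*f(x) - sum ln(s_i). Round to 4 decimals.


Step 1: Compute log-barrier.
ln values: [0.967, 0.9783, 1.1378, 0.7372, 2.0516]
phi = -(0.967 + 0.9783 + 1.1378 + 0.7372 + 2.0516) = -5.8719
Step 2: Compute augmented objective.
t*f(x) = 1.43*-4.34 = -6.2062
Total = -6.2062 - 5.8719 = -12.0781


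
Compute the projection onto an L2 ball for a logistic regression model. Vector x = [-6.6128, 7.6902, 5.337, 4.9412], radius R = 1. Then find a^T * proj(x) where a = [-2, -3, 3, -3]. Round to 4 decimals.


Step 1: Compute ||x|| (intermediates to 6 decimals).
||x|| = sqrt((-6.6128)^2 + 7.6902^2 + 5.337^2 + 4.9412^2) = 12.480678
Step 2: Project.
Since ||x|| > R, scale = R/||x|| = 1/12.480678 = 0.080124, proj(x) = scale * x
proj(x) = [-0.529844, 0.61617, 0.427622, 0.395909]
Step 3: Dot product.
a^T * proj(x) = -2*(-0.529844) - 3*0.61617 + 3*0.427622 - 3*0.395909 = -0.6937


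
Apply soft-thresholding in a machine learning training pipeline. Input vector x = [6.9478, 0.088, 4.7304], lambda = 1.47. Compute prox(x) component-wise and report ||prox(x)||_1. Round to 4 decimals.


Soft-thresholding with lambda = 1.47:
prox(6.9478) = sign(6.9478)*max(|6.9478| - 1.47, 0) = 5.4778
prox(0.088) = sign(0.088)*max(|0.088| - 1.47, 0) = 0.0
prox(4.7304) = sign(4.7304)*max(|4.7304| - 1.47, 0) = 3.2604
prox(x) = [5.4778, 0.0, 3.2604]
||prox(x)||_1 = 5.4778 + 0.0 + 3.2604 = 8.7382


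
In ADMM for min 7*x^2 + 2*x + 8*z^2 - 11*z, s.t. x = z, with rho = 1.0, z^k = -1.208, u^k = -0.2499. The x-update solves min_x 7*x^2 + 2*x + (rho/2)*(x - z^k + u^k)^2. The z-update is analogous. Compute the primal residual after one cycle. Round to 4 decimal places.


ADMM iteration with rho = 1.0, z^k = -1.208, u^k = -0.2499
Step 1: x-update.
Minimize 7*x^2 + 2*x + (1.0/2)*(x + 1.208 - 0.2499)^2
FOC: (2*7 + 1.0)*x = -2 + 1.0*(-1.208 + 0.2499)
x^{k+1} = -0.1972
Step 2: z-update.
Minimize 8*z^2 - 11*z + (1.0/2)*(-0.1972 - z - 0.2499)^2
FOC: (2*8 + 1.0)*z = 11 + 1.0*(-0.1972 - 0.2499)
z^{k+1} = 0.6208
Step 3: u-update.
u^{k+1} = -0.2499 - 0.1972 - 0.6208 = -1.0679
Step 4: Primal residual = |-0.1972 - 0.6208| = 0.818


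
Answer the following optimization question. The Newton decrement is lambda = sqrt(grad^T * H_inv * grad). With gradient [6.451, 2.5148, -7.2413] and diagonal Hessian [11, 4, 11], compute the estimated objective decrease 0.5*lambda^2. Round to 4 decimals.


Step 1: H is diagonal, so H^(-1) * g = [0.5865, 0.6287, -0.6583].
Step 2: g^T H^(-1) g = sum_i g_i^2 / H_ii
  = (6.451)^2/11 + (2.5148)^2/4 + (-7.2413)^2/11
  = 3.7832 + 1.5811 + 4.7669 = 10.1312
Step 3: Objective decrease = 0.5 * g^T H^(-1) g = 5.0656


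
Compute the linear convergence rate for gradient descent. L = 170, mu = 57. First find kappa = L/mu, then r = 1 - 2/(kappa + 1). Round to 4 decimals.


Step 1: Compute the condition number.
kappa = L/mu = 170/57 = 2.9825
Step 2: Compute the convergence rate.
r = 1 - 2/(kappa + 1) = 1 - 2*mu/(L + mu) = (L - mu)/(L + mu) = 113/227 = 0.4978


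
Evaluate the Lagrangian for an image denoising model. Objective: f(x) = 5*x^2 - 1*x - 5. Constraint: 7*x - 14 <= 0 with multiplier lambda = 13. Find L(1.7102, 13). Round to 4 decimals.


Step 1: Evaluate f(x).
f(1.7102) = 5*1.7102^2 - 1*1.7102 - 5 = 7.9137
Step 2: Evaluate g(x).
g(1.7102) = 7*1.7102 - 14 = -2.0286
Step 3: Compute Lagrangian.
L = 7.9137 + 13*-2.0286 = -18.4581


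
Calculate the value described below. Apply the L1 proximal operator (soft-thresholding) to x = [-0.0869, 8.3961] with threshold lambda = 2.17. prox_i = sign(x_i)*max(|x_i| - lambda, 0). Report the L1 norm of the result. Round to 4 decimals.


Soft-thresholding with lambda = 2.17:
prox(-0.0869) = sign(-0.0869)*max(|-0.0869| - 2.17, 0) = 0.0
prox(8.3961) = sign(8.3961)*max(|8.3961| - 2.17, 0) = 6.2261
prox(x) = [0.0, 6.2261]
||prox(x)||_1 = 0.0 + 6.2261 = 6.2261


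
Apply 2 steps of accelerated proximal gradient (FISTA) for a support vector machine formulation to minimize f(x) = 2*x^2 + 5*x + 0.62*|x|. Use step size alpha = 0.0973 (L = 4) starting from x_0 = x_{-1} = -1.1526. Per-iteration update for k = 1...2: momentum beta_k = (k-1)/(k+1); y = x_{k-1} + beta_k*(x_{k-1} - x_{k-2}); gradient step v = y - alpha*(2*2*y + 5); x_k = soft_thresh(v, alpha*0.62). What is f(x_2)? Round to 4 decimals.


FISTA on f(x) = 2*x^2 + 5*x + 0.62*|x|
L = 4, alpha = 0.0973
Iteration 1: beta = 0.0, y = -1.1526 + 0.0*(-1.1526 + 1.1526) = -1.1526
  grad(y) = 0.3896, v = y - alpha*grad = -1.1905
  prox(v) = soft_thresh(-1.1905, 0.0603) = -1.1302
Iteration 2: beta = 0.3333, y = -1.1302 + 0.3333*(-1.1302 + 1.1526) = -1.1227
  grad(y) = 0.5092, v = y - alpha*grad = -1.1723
  prox(v) = soft_thresh(-1.1723, 0.0603) = -1.1119
f(x_2) = 2*(-1.1119)^2 + 5*(-1.1119) + 0.62*|-1.1119| = -2.3975


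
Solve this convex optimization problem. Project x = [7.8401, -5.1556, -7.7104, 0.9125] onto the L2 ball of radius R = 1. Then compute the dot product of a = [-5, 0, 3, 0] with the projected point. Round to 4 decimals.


Step 1: Compute ||x|| (intermediates to 6 decimals).
||x|| = sqrt(7.8401^2 + (-5.1556)^2 + (-7.7104)^2 + 0.9125^2) = 12.179093
Step 2: Project.
Since ||x|| > R, scale = R/||x|| = 1/12.179093 = 0.082108, proj(x) = scale * x
proj(x) = [0.643735, -0.423316, -0.633086, 0.074924]
Step 3: Dot product.
a^T * proj(x) = -5*0.643735 + 0*(-0.423316) + 3*(-0.633086) + 0*0.074924 = -5.1179


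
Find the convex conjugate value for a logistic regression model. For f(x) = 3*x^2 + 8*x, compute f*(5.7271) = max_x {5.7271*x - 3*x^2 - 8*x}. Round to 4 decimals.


f*(y) = sup_x {y*x - a*x^2 - b*x} = sup_x {(y-b)*x - a*x^2}
FOC: (y - b) - 2a*x = 0 => x* = (y - b)/(2a)
x* = (5.7271 - 8)/(2*3) = -0.3788
f*(5.7271) = (y-b)^2/(4a) = (5.7271 - 8)^2/(4*3)
= 5.1661/12 = 0.4305


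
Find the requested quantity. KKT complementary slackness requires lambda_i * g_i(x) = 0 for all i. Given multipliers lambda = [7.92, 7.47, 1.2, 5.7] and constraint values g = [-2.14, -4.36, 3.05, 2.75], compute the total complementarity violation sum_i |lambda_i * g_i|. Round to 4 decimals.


KKT complementary slackness check:
lambda_1 * g_1 = 7.92 * -2.14 = -16.9488
lambda_2 * g_2 = 7.47 * -4.36 = -32.5692
lambda_3 * g_3 = 1.2 * 3.05 = 3.66
lambda_4 * g_4 = 5.7 * 2.75 = 15.675
Total violation = 16.9488 + 32.5692 + 3.66 + 15.675 = 68.853


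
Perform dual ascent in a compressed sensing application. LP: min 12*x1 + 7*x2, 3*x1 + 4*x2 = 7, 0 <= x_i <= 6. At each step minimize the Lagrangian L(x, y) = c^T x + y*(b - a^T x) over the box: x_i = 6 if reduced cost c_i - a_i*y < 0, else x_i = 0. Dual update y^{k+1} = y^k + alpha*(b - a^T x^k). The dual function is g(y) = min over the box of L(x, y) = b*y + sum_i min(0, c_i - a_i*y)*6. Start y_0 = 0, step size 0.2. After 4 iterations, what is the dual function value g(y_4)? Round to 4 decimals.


Dual ascent for LP: min 12*x1 + 7*x2, 3*x1 + 4*x2 = 7, 0 <= x_i <= 6
Step 1: y^k = 0.0, reduced costs: (12.0, 7.0)
  x^k = (0.0, 0.0), subgradient = b - a^T x = 7.0
  y^{k+1} = 0.0 + 0.2*7.0 = 1.4
Step 2: y^k = 1.4, reduced costs: (7.8, 1.4)
  x^k = (0.0, 0.0), subgradient = b - a^T x = 7.0
  y^{k+1} = 1.4 + 0.2*7.0 = 2.8
Step 3: y^k = 2.8, reduced costs: (3.6, -4.2)
  x^k = (0.0, 6.0), subgradient = b - a^T x = -17.0
  y^{k+1} = 2.8 + 0.2*-17.0 = -0.6
Step 4: y^k = -0.6, reduced costs: (13.8, 9.4)
  x^k = (0.0, 0.0), subgradient = b - a^T x = 7.0
  y^{k+1} = -0.6 + 0.2*7.0 = 0.8
Dual objective at y_4 = 0.8: reduced costs (9.6, 3.8), box minimizer x = (0.0, 0.0)
g(y_4) = b*y + (c1 - a1*y)*x1 + (c2 - a2*y)*x2 = 7*0.8 + 9.6*0.0 + 3.8*0.0 = 5.6 + 0.0 + 0.0 = 5.6


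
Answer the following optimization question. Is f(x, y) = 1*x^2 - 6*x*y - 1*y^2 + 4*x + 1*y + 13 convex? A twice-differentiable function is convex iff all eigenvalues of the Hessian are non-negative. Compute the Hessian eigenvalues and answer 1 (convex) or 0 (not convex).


The Hessian of f(x,y) = 1*x^2 - 6*x*y - 1*y^2 + 4*x + 1*y + 13 is:
H = [[2, -6], [-6, -2]]
Trace = 2 - 2 = 0
Determinant = 2*-2 - (-6)^2 = -40
Discriminant = (0)^2 - 4*-40 = 160.0
Eigenvalues: lambda_1 = -6.3246, lambda_2 = 6.3246
The function is not convex.

0


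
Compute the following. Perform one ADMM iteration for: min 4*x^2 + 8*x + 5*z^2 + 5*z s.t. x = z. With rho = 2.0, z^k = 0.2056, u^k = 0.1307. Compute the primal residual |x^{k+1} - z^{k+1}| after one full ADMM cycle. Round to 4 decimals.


ADMM iteration with rho = 2.0, z^k = 0.2056, u^k = 0.1307
Step 1: x-update.
Minimize 4*x^2 + 8*x + (2.0/2)*(x - 0.2056 + 0.1307)^2
FOC: (2*4 + 2.0)*x = -8 + 2.0*(0.2056 - 0.1307)
x^{k+1} = -0.785
Step 2: z-update.
Minimize 5*z^2 + 5*z + (2.0/2)*(-0.785 - z + 0.1307)^2
FOC: (2*5 + 2.0)*z = -5 + 2.0*(-0.785 + 0.1307)
z^{k+1} = -0.5257
Step 3: u-update.
u^{k+1} = 0.1307 - 0.785 + 0.5257 = -0.1286
Step 4: Primal residual = |-0.785 + 0.5257| = 0.2593


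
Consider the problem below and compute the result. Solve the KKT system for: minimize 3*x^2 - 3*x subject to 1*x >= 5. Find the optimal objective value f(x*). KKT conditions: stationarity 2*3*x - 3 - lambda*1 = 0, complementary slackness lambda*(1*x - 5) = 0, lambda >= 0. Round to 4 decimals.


Step 1: Try lambda = 0 (constraint inactive).
x_unc = 3/(2*3) = 0.5
Check: 1*0.5 = 0.5 < 5 -- violated!
Step 2: Constraint must be active: 1*x = 5
x* = 5/1 = 5.0
lambda = (2*3*5.0 - 3)/1 = 27.0
Step 3: Compute optimal value.
f(x*) = 3*5.0^2 - 3*5.0 = 60.0


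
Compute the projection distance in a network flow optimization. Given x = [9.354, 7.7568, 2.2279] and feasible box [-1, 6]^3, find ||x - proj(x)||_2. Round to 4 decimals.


Project each component onto [-1, 6].
clip(9.354) = 6.0, clip(7.7568) = 6.0, clip(2.2279) = 2.2279
Projection = [6.0, 6.0, 2.2279]
Squared diffs: [11.2493, 3.0863, 0.0]
Distance = sqrt(14.3356) = 3.7862


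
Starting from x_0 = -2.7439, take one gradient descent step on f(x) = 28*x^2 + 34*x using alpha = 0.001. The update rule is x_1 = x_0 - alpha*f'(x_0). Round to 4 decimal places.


We compute the gradient at x_0 and apply the update.
f'(x) = 56*x + 34
f'(-2.7439) = 56*-2.7439 + 34 = -119.6584
x_1 = -2.7439 - 0.001*-119.6584 = -2.6242


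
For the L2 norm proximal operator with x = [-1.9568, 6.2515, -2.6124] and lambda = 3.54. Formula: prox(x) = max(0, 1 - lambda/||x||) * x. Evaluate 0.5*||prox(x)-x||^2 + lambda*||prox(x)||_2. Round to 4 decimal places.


Step 1: Compute ||x||.
||x|| = 7.0523
Step 2: Compute scaling factor.
scale = max(0, 1 - 3.54/7.0523) = 0.498
Step 3: prox(x) = [-0.9746, 3.1135, -1.3011]
||prox(x)|| = 3.5123
Step 4: Proximal objective.
0.5*||prox-x||^2 = 6.2658
lambda*||prox|| = 12.4335
Total = 18.6993


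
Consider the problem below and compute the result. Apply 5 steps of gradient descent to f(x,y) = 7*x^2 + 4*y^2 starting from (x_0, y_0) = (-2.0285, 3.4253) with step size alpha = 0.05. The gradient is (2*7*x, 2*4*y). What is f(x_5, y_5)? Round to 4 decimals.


Gradient descent on f(x,y) = 7*x^2 + 4*y^2.
Starting point: (-2.0285, 3.4253), alpha = 0.05
Step 1: grad_x = 2*7*-2.0285 = -28.399, grad_y = 2*4*3.4253 = 27.4024
  x_1 = -2.0285 - 0.05*-28.399 = -0.6086
  y_1 = 3.4253 - 0.05*27.4024 = 2.0552
Step 2: grad_x = 2*7*-0.6086 = -8.5197, grad_y = 2*4*2.0552 = 16.4414
  x_2 = -0.6086 - 0.05*-8.5197 = -0.1826
  y_2 = 2.0552 - 0.05*16.4414 = 1.2331
Step 3: grad_x = 2*7*-0.1826 = -2.5559, grad_y = 2*4*1.2331 = 9.8649
  x_3 = -0.1826 - 0.05*-2.5559 = -0.0548
  y_3 = 1.2331 - 0.05*9.8649 = 0.7399
Step 4: grad_x = 2*7*-0.0548 = -0.7668, grad_y = 2*4*0.7399 = 5.9189
  x_4 = -0.0548 - 0.05*-0.7668 = -0.0164
  y_4 = 0.7399 - 0.05*5.9189 = 0.4439
Step 5: grad_x = 2*7*-0.0164 = -0.23, grad_y = 2*4*0.4439 = 3.5514
  x_5 = -0.0164 - 0.05*-0.23 = -0.0049
  y_5 = 0.4439 - 0.05*3.5514 = 0.2664
f(-0.0049, 0.2664) = 7*(-0.0049)^2 + 4*0.2664^2 = 0.2839


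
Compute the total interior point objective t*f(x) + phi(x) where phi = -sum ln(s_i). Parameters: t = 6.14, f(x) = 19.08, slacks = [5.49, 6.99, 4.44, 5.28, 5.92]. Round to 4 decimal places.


Step 1: Compute log-barrier.
ln values: [1.7029, 1.9445, 1.4907, 1.6639, 1.7783]
phi = -(1.7029 + 1.9445 + 1.4907 + 1.6639 + 1.7783) = -8.5803
Step 2: Compute augmented objective.
t*f(x) = 6.14*19.08 = 117.1512
Total = 117.1512 - 8.5803 = 108.5709


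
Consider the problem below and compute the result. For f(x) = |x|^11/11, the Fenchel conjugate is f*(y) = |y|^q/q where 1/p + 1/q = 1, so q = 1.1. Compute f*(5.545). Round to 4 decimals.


The conjugate exponent q satisfies 1/p + 1/q = 1.
p = 11, so q = 11/(11 - 1) = 1.1
|y|^q = 5.545^1.1 = 6.581
f*(5.545) = 6.581 / 1.1 = 5.9827


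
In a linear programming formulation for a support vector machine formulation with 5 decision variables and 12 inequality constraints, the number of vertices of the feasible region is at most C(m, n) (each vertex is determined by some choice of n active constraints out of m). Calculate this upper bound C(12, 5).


Each vertex corresponds to some choice of n active constraints out of m, so the number of vertices is at most C(m, n) = m! / (n!(m-n)!).
m = 12, n = 5
Numerator: 12 * 11 * 10 * 9 * 8
Denominator: 5! = 120
C(12, 5) = 792


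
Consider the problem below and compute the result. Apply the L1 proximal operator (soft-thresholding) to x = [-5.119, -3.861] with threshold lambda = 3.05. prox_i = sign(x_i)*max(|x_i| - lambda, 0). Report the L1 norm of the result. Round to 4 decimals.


Soft-thresholding with lambda = 3.05:
prox(-5.119) = sign(-5.119)*max(|-5.119| - 3.05, 0) = -2.069
prox(-3.861) = sign(-3.861)*max(|-3.861| - 3.05, 0) = -0.811
prox(x) = [-2.069, -0.811]
||prox(x)||_1 = 2.069 + 0.811 = 2.88


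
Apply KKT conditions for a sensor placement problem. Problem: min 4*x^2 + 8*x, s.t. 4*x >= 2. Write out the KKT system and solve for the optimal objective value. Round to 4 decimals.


Step 1: Try lambda = 0 (constraint inactive).
x_unc = -8/(2*4) = -1.0
Check: 4*-1.0 = -4.0 < 2 -- violated!
Step 2: Constraint must be active: 4*x = 2
x* = 2/4 = 0.5
lambda = (2*4*0.5 + 8)/4 = 3.0
Step 3: Compute optimal value.
f(x*) = 4*0.5^2 + 8*0.5 = 5.0


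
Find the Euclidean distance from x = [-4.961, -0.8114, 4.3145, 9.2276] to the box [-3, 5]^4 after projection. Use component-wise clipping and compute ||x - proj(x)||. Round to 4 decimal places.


Project each component onto [-3, 5].
clip(-4.961) = -3.0, clip(-0.8114) = -0.8114, clip(4.3145) = 4.3145, clip(9.2276) = 5.0
Projection = [-3.0, -0.8114, 4.3145, 5.0]
Squared diffs: [3.8455, 0.0, 0.0, 17.8726]
Distance = sqrt(21.7181) = 4.6603


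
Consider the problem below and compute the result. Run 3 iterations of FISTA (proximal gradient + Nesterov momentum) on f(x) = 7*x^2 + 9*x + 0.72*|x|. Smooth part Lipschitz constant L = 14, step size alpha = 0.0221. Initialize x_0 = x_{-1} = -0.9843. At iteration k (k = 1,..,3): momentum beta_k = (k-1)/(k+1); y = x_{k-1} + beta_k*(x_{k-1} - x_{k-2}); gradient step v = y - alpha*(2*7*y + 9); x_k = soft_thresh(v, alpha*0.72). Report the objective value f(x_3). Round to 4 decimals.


FISTA on f(x) = 7*x^2 + 9*x + 0.72*|x|
L = 14, alpha = 0.0221
Iteration 1: beta = 0.0, y = -0.9843 + 0.0*(-0.9843 + 0.9843) = -0.9843
  grad(y) = -4.7802, v = y - alpha*grad = -0.8787
  prox(v) = soft_thresh(-0.8787, 0.0159) = -0.8627
Iteration 2: beta = 0.3333, y = -0.8627 + 0.3333*(-0.8627 + 0.9843) = -0.8222
  grad(y) = -2.5112, v = y - alpha*grad = -0.7667
  prox(v) = soft_thresh(-0.7667, 0.0159) = -0.7508
Iteration 3: beta = 0.5, y = -0.7508 + 0.5*(-0.7508 + 0.8627) = -0.6949
  grad(y) = -0.728, v = y - alpha*grad = -0.6788
  prox(v) = soft_thresh(-0.6788, 0.0159) = -0.6629
f(x_3) = 7*(-0.6629)^2 + 9*(-0.6629) + 0.72*|-0.6629| = -2.4128


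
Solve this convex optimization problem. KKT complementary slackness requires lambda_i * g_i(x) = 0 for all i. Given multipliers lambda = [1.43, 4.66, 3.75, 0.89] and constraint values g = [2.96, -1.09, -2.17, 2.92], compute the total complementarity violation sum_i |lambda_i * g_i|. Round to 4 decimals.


KKT complementary slackness check:
lambda_1 * g_1 = 1.43 * 2.96 = 4.2328
lambda_2 * g_2 = 4.66 * -1.09 = -5.0794
lambda_3 * g_3 = 3.75 * -2.17 = -8.1375
lambda_4 * g_4 = 0.89 * 2.92 = 2.5988
Total violation = 4.2328 + 5.0794 + 8.1375 + 2.5988 = 20.0485


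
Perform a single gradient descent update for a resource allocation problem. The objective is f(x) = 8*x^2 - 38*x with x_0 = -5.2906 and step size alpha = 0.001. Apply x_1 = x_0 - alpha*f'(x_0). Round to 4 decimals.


We compute the gradient at x_0 and apply the update.
f'(x) = 16*x - 38
f'(-5.2906) = 16*-5.2906 - 38 = -122.6496
x_1 = -5.2906 - 0.001*-122.6496 = -5.168


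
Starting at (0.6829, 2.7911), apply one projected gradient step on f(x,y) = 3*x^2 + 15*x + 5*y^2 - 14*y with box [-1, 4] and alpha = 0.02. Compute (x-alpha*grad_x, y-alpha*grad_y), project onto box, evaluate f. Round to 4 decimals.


Step 1: Compute gradient at (0.6829, 2.7911).
grad_x = 2*3*0.6829 + 15 = 19.0974
grad_y = 2*5*2.7911 - 14 = 13.911
Step 2: Gradient step.
x_raw = 0.6829 - 0.02*19.0974 = 0.301
y_raw = 2.7911 - 0.02*13.911 = 2.5129
Step 3: Project onto [-1, 4].
x_proj = clip(0.301) = 0.301
y_proj = clip(2.5129) = 2.5129
Step 4: Evaluate f.
f(0.301, 2.5129) = 1.1785


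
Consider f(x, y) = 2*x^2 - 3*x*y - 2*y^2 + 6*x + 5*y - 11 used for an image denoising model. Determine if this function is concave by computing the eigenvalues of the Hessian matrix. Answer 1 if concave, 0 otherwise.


The Hessian of f(x,y) = 2*x^2 - 3*x*y - 2*y^2 + 6*x + 5*y - 11 is:
H = [[4, -3], [-3, -4]]
Trace = 4 - 4 = 0
Determinant = 4*-4 - (-3)^2 = -25
Discriminant = (0)^2 - 4*-25 = 100.0
Eigenvalues: lambda_1 = -5.0, lambda_2 = 5.0
The function is not concave.

0


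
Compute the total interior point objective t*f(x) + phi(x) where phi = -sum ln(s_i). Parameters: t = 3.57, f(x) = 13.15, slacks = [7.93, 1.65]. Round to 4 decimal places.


Step 1: Compute log-barrier.
ln values: [2.0707, 0.5008]
phi = -(2.0707 + 0.5008) = -2.5714
Step 2: Compute augmented objective.
t*f(x) = 3.57*13.15 = 46.9455
Total = 46.9455 - 2.5714 = 44.3741


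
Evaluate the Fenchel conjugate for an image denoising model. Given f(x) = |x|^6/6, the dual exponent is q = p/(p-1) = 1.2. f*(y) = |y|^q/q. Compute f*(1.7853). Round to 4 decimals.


The conjugate exponent q satisfies 1/p + 1/q = 1.
p = 6, so q = 6/(6 - 1) = 1.2
|y|^q = 1.7853^1.2 = 2.0047
f*(1.7853) = 2.0047 / 1.2 = 1.6706


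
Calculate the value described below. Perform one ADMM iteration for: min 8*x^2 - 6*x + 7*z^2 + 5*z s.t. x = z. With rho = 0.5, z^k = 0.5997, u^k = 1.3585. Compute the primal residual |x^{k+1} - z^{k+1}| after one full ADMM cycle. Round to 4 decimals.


ADMM iteration with rho = 0.5, z^k = 0.5997, u^k = 1.3585
Step 1: x-update.
Minimize 8*x^2 - 6*x + (0.5/2)*(x - 0.5997 + 1.3585)^2
FOC: (2*8 + 0.5)*x = 6 + 0.5*(0.5997 - 1.3585)
x^{k+1} = 0.3406
Step 2: z-update.
Minimize 7*z^2 + 5*z + (0.5/2)*(0.3406 - z + 1.3585)^2
FOC: (2*7 + 0.5)*z = -5 + 0.5*(0.3406 + 1.3585)
z^{k+1} = -0.2862
Step 3: u-update.
u^{k+1} = 1.3585 + 0.3406 + 0.2862 = 1.9854
Step 4: Primal residual = |0.3406 + 0.2862| = 0.6269


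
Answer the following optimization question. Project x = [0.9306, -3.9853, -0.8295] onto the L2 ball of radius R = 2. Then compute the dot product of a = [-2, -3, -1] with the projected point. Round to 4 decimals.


Step 1: Compute ||x|| (intermediates to 6 decimals).
||x|| = sqrt(0.9306^2 + (-3.9853)^2 + (-0.8295)^2) = 4.175728
Step 2: Project.
Since ||x|| > R, scale = R/||x|| = 2/4.175728 = 0.478958, proj(x) = scale * x
proj(x) = [0.445718, -1.908791, -0.397296]
Step 3: Dot product.
a^T * proj(x) = -2*0.445718 - 3*(-1.908791) - 1*(-0.397296) = 5.2322


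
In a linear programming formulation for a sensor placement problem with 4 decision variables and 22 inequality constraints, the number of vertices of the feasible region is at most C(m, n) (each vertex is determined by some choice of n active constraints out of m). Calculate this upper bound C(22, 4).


Each vertex corresponds to some choice of n active constraints out of m, so the number of vertices is at most C(m, n) = m! / (n!(m-n)!).
m = 22, n = 4
Numerator: 22 * 21 * 20 * 19
Denominator: 4! = 24
C(22, 4) = 7315


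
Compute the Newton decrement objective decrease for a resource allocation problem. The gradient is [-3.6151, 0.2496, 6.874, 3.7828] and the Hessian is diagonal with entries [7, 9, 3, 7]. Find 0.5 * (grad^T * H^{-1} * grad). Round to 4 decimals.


Step 1: H is diagonal, so H^(-1) * g = [-0.5164, 0.0277, 2.2913, 0.5404].
Step 2: g^T H^(-1) g = sum_i g_i^2 / H_ii
  = (-3.6151)^2/7 + (0.2496)^2/9 + (6.874)^2/3 + (3.7828)^2/7
  = 1.867 + 0.0069 + 15.7506 + 2.0442 = 19.6688
Step 3: Objective decrease = 0.5 * g^T H^(-1) g = 9.8344


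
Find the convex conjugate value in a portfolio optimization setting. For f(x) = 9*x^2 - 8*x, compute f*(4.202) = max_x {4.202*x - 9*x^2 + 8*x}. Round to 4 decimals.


f*(y) = sup_x {y*x - a*x^2 - b*x} = sup_x {(y-b)*x - a*x^2}
FOC: (y - b) - 2a*x = 0 => x* = (y - b)/(2a)
x* = (4.202 + 8)/(2*9) = 0.6779
f*(4.202) = (y-b)^2/(4a) = (4.202 + 8)^2/(4*9)
= 148.8888/36 = 4.1358


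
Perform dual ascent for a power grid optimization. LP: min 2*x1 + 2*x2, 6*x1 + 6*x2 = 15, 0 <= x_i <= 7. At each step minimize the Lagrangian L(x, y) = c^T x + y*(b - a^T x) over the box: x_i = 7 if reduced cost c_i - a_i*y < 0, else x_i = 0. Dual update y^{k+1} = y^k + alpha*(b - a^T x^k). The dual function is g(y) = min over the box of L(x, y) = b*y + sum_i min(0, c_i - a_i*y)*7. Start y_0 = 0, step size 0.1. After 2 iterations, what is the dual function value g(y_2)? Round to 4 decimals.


Dual ascent for LP: min 2*x1 + 2*x2, 6*x1 + 6*x2 = 15, 0 <= x_i <= 7
Step 1: y^k = 0.0, reduced costs: (2.0, 2.0)
  x^k = (0.0, 0.0), subgradient = b - a^T x = 15.0
  y^{k+1} = 0.0 + 0.1*15.0 = 1.5
Step 2: y^k = 1.5, reduced costs: (-7.0, -7.0)
  x^k = (7.0, 7.0), subgradient = b - a^T x = -69.0
  y^{k+1} = 1.5 + 0.1*-69.0 = -5.4
Dual objective at y_2 = -5.4: reduced costs (34.4, 34.4), box minimizer x = (0.0, 0.0)
g(y_2) = b*y + (c1 - a1*y)*x1 + (c2 - a2*y)*x2 = 15*(-5.4) + 34.4*0.0 + 34.4*0.0 = -81.0 + 0.0 + 0.0 = -81.0


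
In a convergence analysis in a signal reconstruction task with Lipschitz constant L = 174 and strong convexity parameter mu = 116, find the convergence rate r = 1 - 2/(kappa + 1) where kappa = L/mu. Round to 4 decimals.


Step 1: Compute the condition number.
kappa = L/mu = 174/116 = 1.5
Step 2: Compute the convergence rate.
r = 1 - 2/(kappa + 1) = 1 - 2*mu/(L + mu) = (L - mu)/(L + mu) = 58/290 = 0.2


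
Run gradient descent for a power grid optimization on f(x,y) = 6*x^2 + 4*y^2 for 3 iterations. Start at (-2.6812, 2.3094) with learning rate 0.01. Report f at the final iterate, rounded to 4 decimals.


Gradient descent on f(x,y) = 6*x^2 + 4*y^2.
Starting point: (-2.6812, 2.3094), alpha = 0.01
Step 1: grad_x = 2*6*-2.6812 = -32.1744, grad_y = 2*4*2.3094 = 18.4752
  x_1 = -2.6812 - 0.01*-32.1744 = -2.3595
  y_1 = 2.3094 - 0.01*18.4752 = 2.1246
Step 2: grad_x = 2*6*-2.3595 = -28.3135, grad_y = 2*4*2.1246 = 16.9972
  x_2 = -2.3595 - 0.01*-28.3135 = -2.0763
  y_2 = 2.1246 - 0.01*16.9972 = 1.9547
Step 3: grad_x = 2*6*-2.0763 = -24.9159, grad_y = 2*4*1.9547 = 15.6374
  x_3 = -2.0763 - 0.01*-24.9159 = -1.8272
  y_3 = 1.9547 - 0.01*15.6374 = 1.7983
f(-1.8272, 1.7983) = 6*(-1.8272)^2 + 4*1.7983^2 = 32.9667


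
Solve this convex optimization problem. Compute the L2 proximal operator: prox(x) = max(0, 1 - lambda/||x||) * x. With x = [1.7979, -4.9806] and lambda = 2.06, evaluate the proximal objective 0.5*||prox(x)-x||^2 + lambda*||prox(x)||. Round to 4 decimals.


Step 1: Compute ||x||.
||x|| = 5.2952
Step 2: Compute scaling factor.
scale = max(0, 1 - 2.06/5.2952) = 0.611
Step 3: prox(x) = [1.0985, -3.043]
||prox(x)|| = 3.2352
Step 4: Proximal objective.
0.5*||prox-x||^2 = 2.1218
lambda*||prox|| = 6.6645
Total = 8.7862


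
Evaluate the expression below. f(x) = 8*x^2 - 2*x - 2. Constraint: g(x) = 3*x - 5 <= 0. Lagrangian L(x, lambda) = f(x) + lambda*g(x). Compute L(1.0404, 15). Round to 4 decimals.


Step 1: Evaluate f(x).
f(1.0404) = 8*1.0404^2 - 2*1.0404 - 2 = 4.5787
Step 2: Evaluate g(x).
g(1.0404) = 3*1.0404 - 5 = -1.8788
Step 3: Compute Lagrangian.
L = 4.5787 + 15*-1.8788 = -23.6033


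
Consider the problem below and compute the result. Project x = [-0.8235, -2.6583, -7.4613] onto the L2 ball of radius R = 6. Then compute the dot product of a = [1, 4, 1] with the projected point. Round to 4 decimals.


Step 1: Compute ||x|| (intermediates to 6 decimals).
||x|| = sqrt((-0.8235)^2 + (-2.6583)^2 + (-7.4613)^2) = 7.963398
Step 2: Project.
Since ||x|| > R, scale = R/||x|| = 6/7.963398 = 0.753447, proj(x) = scale * x
proj(x) = [-0.620464, -2.002888, -5.621694]
Step 3: Dot product.
a^T * proj(x) = 1*(-0.620464) + 4*(-2.002888) + 1*(-5.621694) = -14.2537
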